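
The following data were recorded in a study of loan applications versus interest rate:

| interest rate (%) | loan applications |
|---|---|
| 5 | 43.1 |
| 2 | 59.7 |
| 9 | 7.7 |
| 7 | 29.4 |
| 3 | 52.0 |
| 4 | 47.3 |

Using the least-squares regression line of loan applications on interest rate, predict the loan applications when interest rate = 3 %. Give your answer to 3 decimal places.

n = 6, Σx = 30, Σy = 239.2, Σxy = 955.2, Σx² = 184
Sxx = Σx² − (Σx)²/n = 184 − 150 = 34
Sxy = Σxy − (Σx)(Σy)/n = 955.2 − 1196 = -240.8
b = Sxy/Sxx = -240.8/34 = -7.082353
a = ȳ − b·x̄ = 39.866667 − (-7.082353)·5 = 75.278431
ŷ(3) = a + b·3 = 75.278431 + (-7.082353)·3 = 54.031373

54.031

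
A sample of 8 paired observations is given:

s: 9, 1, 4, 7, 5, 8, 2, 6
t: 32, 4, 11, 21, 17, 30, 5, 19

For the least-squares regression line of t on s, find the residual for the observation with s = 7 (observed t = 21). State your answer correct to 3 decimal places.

n = 8, Σx = 42, Σy = 139, Σxy = 932, Σx² = 276
Sxx = Σx² − (Σx)²/n = 276 − 220.5 = 55.5
Sxy = Σxy − (Σx)(Σy)/n = 932 − 729.75 = 202.25
b = Sxy/Sxx = 202.25/55.5 = 3.644144
a = ȳ − b·x̄ = 17.375 − 3.644144·5.25 = -1.756757
ŷ(7) = -1.756757 + 3.644144·7 = 23.752252
residual = y − ŷ = 21 − 23.752252 = -2.752252

-2.752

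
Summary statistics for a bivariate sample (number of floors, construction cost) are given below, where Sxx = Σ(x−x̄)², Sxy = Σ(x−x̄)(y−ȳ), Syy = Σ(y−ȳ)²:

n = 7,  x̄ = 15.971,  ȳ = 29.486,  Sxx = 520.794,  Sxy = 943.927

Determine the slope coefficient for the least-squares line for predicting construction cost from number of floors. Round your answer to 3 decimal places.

b = Sxy/Sxx = 943.927/520.794 = 1.812477

1.812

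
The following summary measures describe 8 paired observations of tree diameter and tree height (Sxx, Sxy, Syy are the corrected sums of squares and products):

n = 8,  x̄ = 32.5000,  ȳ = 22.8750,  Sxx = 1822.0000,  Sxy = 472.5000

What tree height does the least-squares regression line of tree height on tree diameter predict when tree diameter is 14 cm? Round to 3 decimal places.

b = Sxy/Sxx = 472.5/1822 = 0.259330
a = ȳ − b·x̄ = 22.875 − 0.259330·32.5 = 14.446762
ŷ(14) = a + b·14 = 14.446762 + 0.259330·14 = 18.077387

18.077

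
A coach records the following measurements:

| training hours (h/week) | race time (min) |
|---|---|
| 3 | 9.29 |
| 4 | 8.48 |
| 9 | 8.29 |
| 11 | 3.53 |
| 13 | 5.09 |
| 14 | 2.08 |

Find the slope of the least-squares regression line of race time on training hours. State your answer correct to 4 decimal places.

n = 6, Σx = 54, Σy = 36.76, Σxy = 270.52, Σx² = 592
Sxx = Σx² − (Σx)²/n = 592 − 486 = 106
Sxy = Σxy − (Σx)(Σy)/n = 270.52 − 330.84 = -60.32
b = Sxy/Sxx = -60.32/106 = -0.569057

-0.5691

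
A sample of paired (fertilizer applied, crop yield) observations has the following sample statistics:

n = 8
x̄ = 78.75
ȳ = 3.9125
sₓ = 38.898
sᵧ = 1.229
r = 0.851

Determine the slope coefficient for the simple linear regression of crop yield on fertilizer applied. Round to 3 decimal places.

b = r · sᵧ/sₓ = 0.851 · 1.229/38.898 = 0.026888

0.027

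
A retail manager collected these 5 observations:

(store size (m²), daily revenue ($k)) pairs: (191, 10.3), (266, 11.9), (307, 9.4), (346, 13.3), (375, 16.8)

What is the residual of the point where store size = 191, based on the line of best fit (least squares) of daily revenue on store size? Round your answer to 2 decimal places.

1.00

n = 5, Σx = 1485, Σy = 61.7, Σxy = 18920.3, Σx² = 461827
Sxx = Σx² − (Σx)²/n = 461827 − 441045 = 20782
Sxy = Σxy − (Σx)(Σy)/n = 18920.3 − 18324.9 = 595.4
b = Sxy/Sxx = 595.4/20782 = 0.028650
a = ȳ − b·x̄ = 12.34 − 0.028650·297 = 3.831011
ŷ(191) = 3.831011 + 0.028650·191 = 9.303122
residual = y − ŷ = 10.3 − 9.303122 = 0.996878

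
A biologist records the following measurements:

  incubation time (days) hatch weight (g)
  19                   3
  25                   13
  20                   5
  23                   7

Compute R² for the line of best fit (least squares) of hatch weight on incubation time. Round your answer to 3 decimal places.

n = 4, Σx = 87, Σy = 28, Σxy = 643, Σx² = 1915, Σy² = 252
Sxx = Σx² − (Σx)²/n = 1915 − 1892.25 = 22.75
Sxy = Σxy − (Σx)(Σy)/n = 643 − 609 = 34
Syy = Σy² − (Σy)²/n = 252 − 196 = 56
R² = Sxy²/(Sxx·Syy) = (34)²/(22.75·56) = 0.907378

0.907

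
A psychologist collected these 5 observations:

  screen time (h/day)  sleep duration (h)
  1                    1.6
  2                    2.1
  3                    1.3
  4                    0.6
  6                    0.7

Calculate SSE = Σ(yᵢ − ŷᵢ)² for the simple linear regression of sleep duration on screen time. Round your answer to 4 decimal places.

0.5653

n = 5, Σx = 16, Σy = 6.3, Σxy = 16.3, Σx² = 66, Σy² = 9.51
Sxx = Σx² − (Σx)²/n = 66 − 51.2 = 14.8
Sxy = Σxy − (Σx)(Σy)/n = 16.3 − 20.16 = -3.86
Syy = Σy² − (Σy)²/n = 9.51 − 7.938 = 1.572
b = Sxy/Sxx = -3.86/14.8 = -0.260811
SSE = Syy − b·Sxy = 1.572 − (-0.260811)·(-3.86) = 0.565270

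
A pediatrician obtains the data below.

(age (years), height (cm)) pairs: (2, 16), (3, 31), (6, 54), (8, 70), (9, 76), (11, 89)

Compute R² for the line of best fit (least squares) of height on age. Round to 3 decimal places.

0.989

n = 6, Σx = 39, Σy = 336, Σxy = 2672, Σx² = 315, Σy² = 22730
Sxx = Σx² − (Σx)²/n = 315 − 253.5 = 61.5
Sxy = Σxy − (Σx)(Σy)/n = 2672 − 2184 = 488
Syy = Σy² − (Σy)²/n = 22730 − 18816 = 3914
R² = Sxy²/(Sxx·Syy) = (488)²/(61.5·3914) = 0.989336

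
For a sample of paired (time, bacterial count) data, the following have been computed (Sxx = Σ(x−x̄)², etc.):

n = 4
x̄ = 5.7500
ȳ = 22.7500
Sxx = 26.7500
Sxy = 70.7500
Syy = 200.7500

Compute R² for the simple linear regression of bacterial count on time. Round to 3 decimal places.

0.932

R² = Sxy²/(Sxx·Syy) = (70.75)²/(26.75·200.75) = 0.932124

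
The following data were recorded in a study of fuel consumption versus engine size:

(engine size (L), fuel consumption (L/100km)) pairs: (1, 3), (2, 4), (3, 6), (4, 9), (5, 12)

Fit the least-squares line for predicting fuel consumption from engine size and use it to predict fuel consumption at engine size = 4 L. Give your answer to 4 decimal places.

n = 5, Σx = 15, Σy = 34, Σxy = 125, Σx² = 55
Sxx = Σx² − (Σx)²/n = 55 − 45 = 10
Sxy = Σxy − (Σx)(Σy)/n = 125 − 102 = 23
b = Sxy/Sxx = 23/10 = 2.3
a = ȳ − b·x̄ = 6.8 − 2.3·3 = -0.1
ŷ(4) = a + b·4 = -0.1 + 2.3·4 = 9.1

9.1000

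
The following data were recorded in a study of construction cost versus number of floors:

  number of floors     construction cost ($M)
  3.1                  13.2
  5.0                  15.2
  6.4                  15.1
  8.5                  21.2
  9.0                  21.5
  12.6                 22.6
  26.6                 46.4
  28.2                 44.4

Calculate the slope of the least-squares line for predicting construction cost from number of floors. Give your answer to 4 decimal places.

n = 8, Σx = 99.4, Σy = 199.6, Σxy = 3358.34, Σx² = 1890.38
Sxx = Σx² − (Σx)²/n = 1890.38 − 1235.045 = 655.335
Sxy = Σxy − (Σx)(Σy)/n = 3358.34 − 2480.03 = 878.31
b = Sxy/Sxx = 878.31/655.335 = 1.340246

1.3402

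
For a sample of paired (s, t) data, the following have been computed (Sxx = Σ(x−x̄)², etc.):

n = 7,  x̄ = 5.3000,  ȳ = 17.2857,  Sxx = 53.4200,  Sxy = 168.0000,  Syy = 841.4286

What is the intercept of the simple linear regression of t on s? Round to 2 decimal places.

0.62

b = Sxy/Sxx = 168/53.42 = 3.144890
a = ȳ − b·x̄ = 17.2857 − 3.144890·5.3 = 0.617785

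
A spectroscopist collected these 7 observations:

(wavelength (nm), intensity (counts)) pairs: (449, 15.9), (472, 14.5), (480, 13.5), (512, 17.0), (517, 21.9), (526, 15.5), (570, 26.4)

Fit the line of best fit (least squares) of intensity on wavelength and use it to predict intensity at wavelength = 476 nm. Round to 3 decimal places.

n = 7, Σx = 3526, Σy = 124.7, Σxy = 63690.4, Σx² = 1785794
Sxx = Σx² − (Σx)²/n = 1785794 − 1776096.571429 = 9697.428571
Sxy = Σxy − (Σx)(Σy)/n = 63690.4 − 62813.171429 = 877.228571
b = Sxy/Sxx = 877.228571/9697.428571 = 0.090460
a = ȳ − b·x̄ = 17.814286 − 0.090460·503.714286 = -27.751666
ŷ(476) = a + b·476 = -27.751666 + 0.090460·476 = 15.307254

15.307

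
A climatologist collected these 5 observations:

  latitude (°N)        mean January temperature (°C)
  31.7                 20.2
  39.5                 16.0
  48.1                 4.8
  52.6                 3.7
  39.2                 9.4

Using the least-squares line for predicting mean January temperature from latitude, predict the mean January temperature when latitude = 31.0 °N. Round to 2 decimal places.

19.89

n = 5, Σx = 211.1, Σy = 54.1, Σxy = 2066.32, Σx² = 9182.15
Sxx = Σx² − (Σx)²/n = 9182.15 − 8912.642 = 269.508
Sxy = Σxy − (Σx)(Σy)/n = 2066.32 − 2284.102 = -217.782
b = Sxy/Sxx = -217.782/269.508 = -0.808072
a = ȳ − b·x̄ = 10.82 − (-0.808072)·42.22 = 44.936820
ŷ(31.0) = a + b·31.0 = 44.936820 + (-0.808072)·31 = 19.886573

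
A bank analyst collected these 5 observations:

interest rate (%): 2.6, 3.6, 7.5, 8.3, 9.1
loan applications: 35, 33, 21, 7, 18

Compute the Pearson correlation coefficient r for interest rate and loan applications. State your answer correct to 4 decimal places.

n = 5, Σx = 31.1, Σy = 114, Σxy = 589.2, Σx² = 227.67, Σy² = 3128
Sxx = Σx² − (Σx)²/n = 227.67 − 193.442 = 34.228
Sxy = Σxy − (Σx)(Σy)/n = 589.2 − 709.08 = -119.88
Syy = Σy² − (Σy)²/n = 3128 − 2599.2 = 528.8
r = Sxy/√(Sxx·Syy) = -119.88/√(18099.7664) = -119.88/134.535372 = -0.891067

-0.8911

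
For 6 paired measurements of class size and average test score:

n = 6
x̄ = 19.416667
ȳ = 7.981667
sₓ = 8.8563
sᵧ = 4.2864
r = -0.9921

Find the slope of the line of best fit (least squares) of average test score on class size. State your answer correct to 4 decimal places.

-0.4802

b = r · sᵧ/sₓ = -0.9921 · 4.2864/8.8563 = -0.480171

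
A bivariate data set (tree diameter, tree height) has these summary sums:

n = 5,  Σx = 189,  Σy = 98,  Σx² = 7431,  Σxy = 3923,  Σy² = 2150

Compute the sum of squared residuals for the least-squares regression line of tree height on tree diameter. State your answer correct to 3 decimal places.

62.582

Sxx = Σx² − (Σx)²/n = 7431 − 7144.2 = 286.8
Sxy = Σxy − (Σx)(Σy)/n = 3923 − 3704.4 = 218.6
Syy = Σy² − (Σy)²/n = 2150 − 1920.8 = 229.2
b = Sxy/Sxx = 218.6/286.8 = 0.762204
SSE = Syy − b·Sxy = 229.2 − 0.762204·218.6 = 62.582287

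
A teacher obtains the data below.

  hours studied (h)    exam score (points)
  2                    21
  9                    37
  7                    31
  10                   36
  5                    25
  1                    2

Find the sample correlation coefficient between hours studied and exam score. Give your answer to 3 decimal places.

0.912

n = 6, Σx = 34, Σy = 152, Σxy = 1079, Σx² = 260, Σy² = 4696
Sxx = Σx² − (Σx)²/n = 260 − 192.666667 = 67.333333
Sxy = Σxy − (Σx)(Σy)/n = 1079 − 861.333333 = 217.666667
Syy = Σy² − (Σy)²/n = 4696 − 3850.666667 = 845.333333
r = Sxy/√(Sxx·Syy) = 217.666667/√(56919.111111) = 217.666667/238.577264 = 0.912353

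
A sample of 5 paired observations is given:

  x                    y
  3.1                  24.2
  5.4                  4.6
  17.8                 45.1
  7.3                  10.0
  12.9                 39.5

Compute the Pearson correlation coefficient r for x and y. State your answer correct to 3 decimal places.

n = 5, Σx = 46.5, Σy = 123.4, Σxy = 1485.19, Σx² = 575.31, Σy² = 4301.06
Sxx = Σx² − (Σx)²/n = 575.31 − 432.45 = 142.86
Sxy = Σxy − (Σx)(Σy)/n = 1485.19 − 1147.62 = 337.57
Syy = Σy² − (Σy)²/n = 4301.06 − 3045.512 = 1255.548
r = Sxy/√(Sxx·Syy) = 337.57/√(179367.58728) = 337.57/423.518107 = 0.797062

0.797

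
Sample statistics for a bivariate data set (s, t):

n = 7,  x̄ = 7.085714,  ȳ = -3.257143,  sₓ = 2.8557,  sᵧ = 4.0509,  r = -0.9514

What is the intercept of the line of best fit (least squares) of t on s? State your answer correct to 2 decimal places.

6.31

b = r · sᵧ/sₓ = -0.9514 · 4.0509/2.8557 = -1.349591
a = ȳ − b·x̄ = -3.257143 − (-1.349591)·7.085714 = 6.305671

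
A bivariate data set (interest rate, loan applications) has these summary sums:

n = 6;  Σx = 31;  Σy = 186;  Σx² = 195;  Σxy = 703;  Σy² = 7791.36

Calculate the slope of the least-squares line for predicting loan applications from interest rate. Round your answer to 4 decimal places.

-7.4067

Sxx = Σx² − (Σx)²/n = 195 − 160.166667 = 34.833333
Sxy = Σxy − (Σx)(Σy)/n = 703 − 961 = -258
b = Sxy/Sxx = -258/34.833333 = -7.406699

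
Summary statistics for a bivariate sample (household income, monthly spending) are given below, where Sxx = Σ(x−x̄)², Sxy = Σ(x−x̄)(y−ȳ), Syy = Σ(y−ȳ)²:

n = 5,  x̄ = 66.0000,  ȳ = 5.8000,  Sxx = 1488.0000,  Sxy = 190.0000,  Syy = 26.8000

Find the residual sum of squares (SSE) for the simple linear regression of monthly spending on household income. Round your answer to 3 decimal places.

2.539

b = Sxy/Sxx = 190/1488 = 0.127688
SSE = Syy − b·Sxy = 26.8 − 0.127688·190 = 2.539247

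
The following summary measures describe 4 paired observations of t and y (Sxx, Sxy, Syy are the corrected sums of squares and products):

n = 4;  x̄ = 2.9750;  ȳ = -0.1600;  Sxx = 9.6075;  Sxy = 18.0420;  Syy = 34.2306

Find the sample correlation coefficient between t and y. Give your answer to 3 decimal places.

0.995

r = Sxy/√(Sxx·Syy) = 18.042/√(328.870490) = 18.042/18.134787 = 0.994883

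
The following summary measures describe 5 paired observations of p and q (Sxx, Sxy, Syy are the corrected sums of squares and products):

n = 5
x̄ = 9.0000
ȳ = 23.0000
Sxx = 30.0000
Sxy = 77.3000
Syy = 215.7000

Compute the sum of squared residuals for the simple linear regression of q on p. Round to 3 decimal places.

16.524

b = Sxy/Sxx = 77.3/30 = 2.576667
SSE = Syy − b·Sxy = 215.7 − 2.576667·77.3 = 16.523667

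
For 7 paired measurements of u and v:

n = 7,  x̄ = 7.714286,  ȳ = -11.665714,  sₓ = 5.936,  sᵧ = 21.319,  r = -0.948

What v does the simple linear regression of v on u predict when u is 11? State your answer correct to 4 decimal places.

b = r · sᵧ/sₓ = -0.948 · 21.319/5.936 = -3.404719
a = ȳ − b·x̄ = -11.665714 − (-3.404719)·7.714286 = 14.599262
ŷ(11) = a + b·11 = 14.599262 + (-3.404719)·11 = -22.852647

-22.8526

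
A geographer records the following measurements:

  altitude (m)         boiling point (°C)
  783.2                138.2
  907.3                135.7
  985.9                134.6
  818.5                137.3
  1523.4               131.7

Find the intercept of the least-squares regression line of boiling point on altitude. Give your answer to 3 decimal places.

143.546

n = 5, Σx = 5018.3, Σy = 677.5, Σxy = 677072.82, Σx² = 5399284.15
Sxx = Σx² − (Σx)²/n = 5399284.15 − 5036666.978 = 362617.172
Sxy = Σxy − (Σx)(Σy)/n = 677072.82 − 679979.65 = -2906.83
b = Sxy/Sxx = -2906.83/362617.172 = -0.008016
a = ȳ − b·x̄ = 135.5 − (-0.008016)·1003.66 = 143.545590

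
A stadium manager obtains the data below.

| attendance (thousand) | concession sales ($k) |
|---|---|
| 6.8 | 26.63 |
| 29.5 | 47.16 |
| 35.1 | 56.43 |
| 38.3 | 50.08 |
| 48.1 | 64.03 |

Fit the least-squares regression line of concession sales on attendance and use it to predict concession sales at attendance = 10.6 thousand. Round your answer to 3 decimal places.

30.313

n = 5, Σx = 157.8, Σy = 244.33, Σxy = 8550.904, Σx² = 5929
Sxx = Σx² − (Σx)²/n = 5929 − 4980.168 = 948.832
Sxy = Σxy − (Σx)(Σy)/n = 8550.904 − 7711.0548 = 839.8492
b = Sxy/Sxx = 839.8492/948.832 = 0.885140
a = ȳ − b·x̄ = 48.866 − 0.885140·31.56 = 20.930980
ŷ(10.6) = a + b·10.6 = 20.930980 + 0.885140·10.6 = 30.313465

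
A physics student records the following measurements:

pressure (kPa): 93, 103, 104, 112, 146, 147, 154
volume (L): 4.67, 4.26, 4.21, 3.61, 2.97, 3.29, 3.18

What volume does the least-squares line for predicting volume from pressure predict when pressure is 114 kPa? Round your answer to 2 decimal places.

3.95

n = 7, Σx = 859, Σy = 26.19, Σxy = 3122.22, Σx² = 109259
Sxx = Σx² − (Σx)²/n = 109259 − 105411.571429 = 3847.428571
Sxy = Σxy − (Σx)(Σy)/n = 3122.22 − 3213.887143 = -91.667143
b = Sxy/Sxx = -91.667143/3847.428571 = -0.023826
a = ȳ − b·x̄ = 3.741429 − (-0.023826)·122.714286 = 6.665165
ŷ(114) = a + b·114 = 6.665165 + (-0.023826)·114 = 3.949051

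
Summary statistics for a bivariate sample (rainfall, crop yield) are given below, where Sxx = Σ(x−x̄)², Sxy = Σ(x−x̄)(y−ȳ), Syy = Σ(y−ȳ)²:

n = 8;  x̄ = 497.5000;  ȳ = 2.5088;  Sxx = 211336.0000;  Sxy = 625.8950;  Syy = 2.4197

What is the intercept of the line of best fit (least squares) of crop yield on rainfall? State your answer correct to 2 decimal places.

b = Sxy/Sxx = 625.895/211336 = 0.002962
a = ȳ − b·x̄ = 2.5088 − 0.002962·497.5 = 1.035399

1.04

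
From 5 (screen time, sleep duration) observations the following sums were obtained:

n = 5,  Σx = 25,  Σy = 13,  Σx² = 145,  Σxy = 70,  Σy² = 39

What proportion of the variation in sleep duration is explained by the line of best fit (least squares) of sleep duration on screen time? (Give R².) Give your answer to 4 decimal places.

Sxx = Σx² − (Σx)²/n = 145 − 125 = 20
Sxy = Σxy − (Σx)(Σy)/n = 70 − 65 = 5
Syy = Σy² − (Σy)²/n = 39 − 33.8 = 5.2
R² = Sxy²/(Sxx·Syy) = (5)²/(20·5.2) = 0.240385

0.2404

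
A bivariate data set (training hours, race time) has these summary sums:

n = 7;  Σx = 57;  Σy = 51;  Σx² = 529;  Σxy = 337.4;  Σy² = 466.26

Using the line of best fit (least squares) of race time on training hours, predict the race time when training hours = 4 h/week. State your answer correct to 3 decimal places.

12.261

Sxx = Σx² − (Σx)²/n = 529 − 464.142857 = 64.857143
Sxy = Σxy − (Σx)(Σy)/n = 337.4 − 415.285714 = -77.885714
b = Sxy/Sxx = -77.885714/64.857143 = -1.200881
a = ȳ − b·x̄ = 7.285714 − (-1.200881)·8.142857 = 17.064317
ŷ(4) = a + b·4 = 17.064317 + (-1.200881)·4 = 12.260793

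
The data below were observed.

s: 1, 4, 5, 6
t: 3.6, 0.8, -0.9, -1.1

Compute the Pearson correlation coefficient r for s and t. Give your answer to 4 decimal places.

-0.9865

n = 4, Σx = 16, Σy = 2.4, Σxy = -4.3, Σx² = 78, Σy² = 15.62
Sxx = Σx² − (Σx)²/n = 78 − 64 = 14
Sxy = Σxy − (Σx)(Σy)/n = -4.3 − 9.6 = -13.9
Syy = Σy² − (Σy)²/n = 15.62 − 1.44 = 14.18
r = Sxy/√(Sxx·Syy) = -13.9/√(198.52) = -13.9/14.089713 = -0.986535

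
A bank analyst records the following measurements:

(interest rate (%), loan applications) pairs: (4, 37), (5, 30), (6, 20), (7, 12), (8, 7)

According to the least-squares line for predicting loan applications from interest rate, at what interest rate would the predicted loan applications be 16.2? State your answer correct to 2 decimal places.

6.64

n = 5, Σx = 30, Σy = 106, Σxy = 558, Σx² = 190
Sxx = Σx² − (Σx)²/n = 190 − 180 = 10
Sxy = Σxy − (Σx)(Σy)/n = 558 − 636 = -78
b = Sxy/Sxx = -78/10 = -7.8
a = ȳ − b·x̄ = 21.2 − (-7.8)·6 = 68
Set a + b·x = 16.2: x = (16.2 − 68) / (-7.8) = 6.641026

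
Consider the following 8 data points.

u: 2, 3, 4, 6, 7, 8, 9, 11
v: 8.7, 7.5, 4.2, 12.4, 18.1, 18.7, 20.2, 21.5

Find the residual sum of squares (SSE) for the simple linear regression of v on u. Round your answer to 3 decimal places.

51.809

n = 8, Σx = 50, Σy = 111.3, Σxy = 825.7, Σx² = 380, Σy² = 1850.93
Sxx = Σx² − (Σx)²/n = 380 − 312.5 = 67.5
Sxy = Σxy − (Σx)(Σy)/n = 825.7 − 695.625 = 130.075
Syy = Σy² − (Σy)²/n = 1850.93 − 1548.46125 = 302.46875
b = Sxy/Sxx = 130.075/67.5 = 1.927037
SSE = Syy − b·Sxy = 302.46875 − 1.927037·130.075 = 51.809407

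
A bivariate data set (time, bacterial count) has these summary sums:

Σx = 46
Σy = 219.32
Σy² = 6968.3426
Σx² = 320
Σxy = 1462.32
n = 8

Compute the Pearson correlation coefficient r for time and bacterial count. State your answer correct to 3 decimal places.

Sxx = Σx² − (Σx)²/n = 320 − 264.5 = 55.5
Sxy = Σxy − (Σx)(Σy)/n = 1462.32 − 1261.09 = 201.23
Syy = Σy² − (Σy)²/n = 6968.3426 − 6012.6578 = 955.6848
r = Sxy/√(Sxx·Syy) = 201.23/√(53040.5064) = 201.23/230.305246 = 0.873753

0.874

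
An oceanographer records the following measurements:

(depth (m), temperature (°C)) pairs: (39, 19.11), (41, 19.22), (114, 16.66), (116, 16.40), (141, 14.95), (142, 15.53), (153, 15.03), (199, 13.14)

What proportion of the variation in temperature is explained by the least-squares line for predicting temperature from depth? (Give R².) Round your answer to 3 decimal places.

n = 8, Σx = 945, Σy = 130.04, Σxy = 14562.61, Σx² = 132709, Σy² = 2144.36
Sxx = Σx² − (Σx)²/n = 132709 − 111628.125 = 21080.875
Sxy = Σxy − (Σx)(Σy)/n = 14562.61 − 15360.975 = -798.365
Syy = Σy² − (Σy)²/n = 2144.36 − 2113.8002 = 30.5598
R² = Sxy²/(Sxx·Syy) = (-798.365)²/(21080.875·30.5598) = 0.989382

0.989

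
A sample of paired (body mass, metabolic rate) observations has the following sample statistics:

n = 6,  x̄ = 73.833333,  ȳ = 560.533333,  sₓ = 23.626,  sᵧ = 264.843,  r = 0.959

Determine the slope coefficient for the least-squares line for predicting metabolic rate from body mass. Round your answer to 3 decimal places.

10.750

b = r · sᵧ/sₓ = 0.959 · 264.843/23.626 = 10.750209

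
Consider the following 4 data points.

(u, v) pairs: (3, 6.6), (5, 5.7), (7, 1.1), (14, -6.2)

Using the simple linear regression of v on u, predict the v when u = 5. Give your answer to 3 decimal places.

n = 4, Σx = 29, Σy = 7.2, Σxy = -30.8, Σx² = 279
Sxx = Σx² − (Σx)²/n = 279 − 210.25 = 68.75
Sxy = Σxy − (Σx)(Σy)/n = -30.8 − 52.2 = -83
b = Sxy/Sxx = -83/68.75 = -1.207273
a = ȳ − b·x̄ = 1.8 − (-1.207273)·7.25 = 10.552727
ŷ(5) = a + b·5 = 10.552727 + (-1.207273)·5 = 4.516364

4.516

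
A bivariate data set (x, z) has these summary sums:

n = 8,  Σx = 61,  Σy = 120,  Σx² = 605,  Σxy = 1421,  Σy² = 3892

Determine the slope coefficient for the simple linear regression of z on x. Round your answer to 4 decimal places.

Sxx = Σx² − (Σx)²/n = 605 − 465.125 = 139.875
Sxy = Σxy − (Σx)(Σy)/n = 1421 − 915 = 506
b = Sxy/Sxx = 506/139.875 = 3.617516

3.6175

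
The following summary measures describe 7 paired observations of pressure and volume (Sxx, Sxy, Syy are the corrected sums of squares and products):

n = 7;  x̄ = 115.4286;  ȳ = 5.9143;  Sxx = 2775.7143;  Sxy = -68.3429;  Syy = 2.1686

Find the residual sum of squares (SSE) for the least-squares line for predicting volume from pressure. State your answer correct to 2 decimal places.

b = Sxy/Sxx = -68.3429/2775.7143 = -0.024622
SSE = Syy − b·Sxy = 2.1686 − (-0.024622)·(-68.3429) = 0.485879

0.49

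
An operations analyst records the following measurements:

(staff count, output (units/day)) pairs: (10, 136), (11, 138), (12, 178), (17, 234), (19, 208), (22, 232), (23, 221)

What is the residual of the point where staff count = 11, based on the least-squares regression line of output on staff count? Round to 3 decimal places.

-17.609

n = 7, Σx = 114, Σy = 1347, Σxy = 23131, Σx² = 2028
Sxx = Σx² − (Σx)²/n = 2028 − 1856.571429 = 171.428571
Sxy = Σxy − (Σx)(Σy)/n = 23131 − 21936.857143 = 1194.142857
b = Sxy/Sxx = 1194.142857/171.428571 = 6.965833
a = ȳ − b·x̄ = 192.428571 − 6.965833·16.285714 = 78.985
ŷ(11) = 78.985 + 6.965833·11 = 155.609167
residual = y − ŷ = 138 − 155.609167 = -17.609167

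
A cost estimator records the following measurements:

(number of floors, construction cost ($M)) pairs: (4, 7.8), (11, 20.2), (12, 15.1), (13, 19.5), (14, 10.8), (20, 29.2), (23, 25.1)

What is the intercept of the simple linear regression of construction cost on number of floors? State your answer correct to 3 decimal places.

n = 7, Σx = 97, Σy = 127.7, Σxy = 2000.6, Σx² = 1575
Sxx = Σx² − (Σx)²/n = 1575 − 1344.142857 = 230.857143
Sxy = Σxy − (Σx)(Σy)/n = 2000.6 − 1769.557143 = 231.042857
b = Sxy/Sxx = 231.042857/230.857143 = 1.000804
a = ȳ − b·x̄ = 18.242857 − 1.000804·13.857143 = 4.374567

4.375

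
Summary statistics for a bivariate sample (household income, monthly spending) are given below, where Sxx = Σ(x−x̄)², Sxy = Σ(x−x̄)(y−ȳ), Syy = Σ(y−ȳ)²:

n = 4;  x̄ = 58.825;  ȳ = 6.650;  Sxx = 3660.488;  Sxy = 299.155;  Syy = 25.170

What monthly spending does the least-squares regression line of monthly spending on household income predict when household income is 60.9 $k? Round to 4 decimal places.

6.8196

b = Sxy/Sxx = 299.155/3660.488 = 0.081725
a = ȳ − b·x̄ = 6.65 − 0.081725·58.825 = 1.842501
ŷ(60.9) = a + b·60.9 = 1.842501 + 0.081725·60.9 = 6.819580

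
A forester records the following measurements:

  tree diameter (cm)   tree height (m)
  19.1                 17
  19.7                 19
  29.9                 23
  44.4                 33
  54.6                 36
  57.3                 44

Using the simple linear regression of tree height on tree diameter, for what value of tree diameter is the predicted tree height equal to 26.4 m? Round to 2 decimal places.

n = 6, Σx = 225, Σy = 172, Σxy = 7338.7, Σx² = 9882.72
Sxx = Σx² − (Σx)²/n = 9882.72 − 8437.5 = 1445.22
Sxy = Σxy − (Σx)(Σy)/n = 7338.7 − 6450 = 888.7
b = Sxy/Sxx = 888.7/1445.22 = 0.614924
a = ȳ − b·x̄ = 28.666667 − 0.614924·37.5 = 5.607029
Set a + b·x = 26.4: x = (26.4 − 5.607029) / 0.614924 = 33.813906

33.81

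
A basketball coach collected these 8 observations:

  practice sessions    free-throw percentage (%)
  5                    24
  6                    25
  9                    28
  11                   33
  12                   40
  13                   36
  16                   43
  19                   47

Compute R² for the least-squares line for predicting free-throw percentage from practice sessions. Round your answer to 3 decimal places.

n = 8, Σx = 91, Σy = 276, Σxy = 3414, Σx² = 1193, Σy² = 10028
Sxx = Σx² − (Σx)²/n = 1193 − 1035.125 = 157.875
Sxy = Σxy − (Σx)(Σy)/n = 3414 − 3139.5 = 274.5
Syy = Σy² − (Σy)²/n = 10028 − 9522 = 506
R² = Sxy²/(Sxx·Syy) = (274.5)²/(157.875·506) = 0.943237

0.943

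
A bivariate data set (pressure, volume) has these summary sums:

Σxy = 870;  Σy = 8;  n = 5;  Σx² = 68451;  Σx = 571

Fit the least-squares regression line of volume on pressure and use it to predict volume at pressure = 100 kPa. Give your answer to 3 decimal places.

1.791

Sxx = Σx² − (Σx)²/n = 68451 − 65208.2 = 3242.8
Sxy = Σxy − (Σx)(Σy)/n = 870 − 913.6 = -43.6
b = Sxy/Sxx = -43.6/3242.8 = -0.013445
a = ȳ − b·x̄ = 1.6 − (-0.013445)·114.2 = 3.135439
ŷ(100) = a + b·100 = 3.135439 + (-0.013445)·100 = 1.790921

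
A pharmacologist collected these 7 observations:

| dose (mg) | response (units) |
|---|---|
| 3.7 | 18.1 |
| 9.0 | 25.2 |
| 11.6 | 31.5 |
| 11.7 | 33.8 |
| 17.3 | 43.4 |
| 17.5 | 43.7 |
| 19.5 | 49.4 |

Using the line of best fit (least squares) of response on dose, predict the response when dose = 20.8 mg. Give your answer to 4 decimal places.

50.7125

n = 7, Σx = 90.3, Σy = 245.1, Σxy = 3533.5, Σx² = 1351.93
Sxx = Σx² − (Σx)²/n = 1351.93 − 1164.87 = 187.06
Sxy = Σxy − (Σx)(Σy)/n = 3533.5 − 3161.79 = 371.71
b = Sxy/Sxx = 371.71/187.06 = 1.987116
a = ȳ − b·x̄ = 35.014286 − 1.987116·12.9 = 9.380484
ŷ(20.8) = a + b·20.8 = 9.380484 + 1.987116·20.8 = 50.712506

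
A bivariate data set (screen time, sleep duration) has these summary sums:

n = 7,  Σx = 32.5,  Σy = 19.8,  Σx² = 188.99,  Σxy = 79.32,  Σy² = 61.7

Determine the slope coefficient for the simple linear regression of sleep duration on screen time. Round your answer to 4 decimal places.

-0.3310

Sxx = Σx² − (Σx)²/n = 188.99 − 150.892857 = 38.097143
Sxy = Σxy − (Σx)(Σy)/n = 79.32 − 91.928571 = -12.608571
b = Sxy/Sxx = -12.608571/38.097143 = -0.330958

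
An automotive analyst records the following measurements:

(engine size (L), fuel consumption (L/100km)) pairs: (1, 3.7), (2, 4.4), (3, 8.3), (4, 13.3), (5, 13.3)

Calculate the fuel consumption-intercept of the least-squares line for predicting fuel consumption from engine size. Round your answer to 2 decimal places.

0.17

n = 5, Σx = 15, Σy = 43, Σxy = 157.1, Σx² = 55
Sxx = Σx² − (Σx)²/n = 55 − 45 = 10
Sxy = Σxy − (Σx)(Σy)/n = 157.1 − 129 = 28.1
b = Sxy/Sxx = 28.1/10 = 2.81
a = ȳ − b·x̄ = 8.6 − 2.81·3 = 0.17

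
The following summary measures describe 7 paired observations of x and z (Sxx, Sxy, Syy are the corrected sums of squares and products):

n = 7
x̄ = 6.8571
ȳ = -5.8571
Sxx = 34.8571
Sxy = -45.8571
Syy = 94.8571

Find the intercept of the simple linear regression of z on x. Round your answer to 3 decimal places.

3.164

b = Sxy/Sxx = -45.8571/34.8571 = -1.315574
a = ȳ − b·x̄ = -5.8571 − (-1.315574)·6.8571 = 3.163924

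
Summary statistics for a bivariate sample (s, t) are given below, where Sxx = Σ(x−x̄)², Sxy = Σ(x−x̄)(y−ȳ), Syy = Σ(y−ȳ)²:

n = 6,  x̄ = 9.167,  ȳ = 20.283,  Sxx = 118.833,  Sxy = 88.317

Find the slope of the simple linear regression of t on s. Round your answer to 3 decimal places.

b = Sxy/Sxx = 88.317/118.833 = 0.743203

0.743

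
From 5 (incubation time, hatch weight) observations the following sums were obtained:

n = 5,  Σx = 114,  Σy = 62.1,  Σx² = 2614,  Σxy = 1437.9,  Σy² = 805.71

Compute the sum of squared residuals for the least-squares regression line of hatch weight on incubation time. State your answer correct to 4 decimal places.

Sxx = Σx² − (Σx)²/n = 2614 − 2599.2 = 14.8
Sxy = Σxy − (Σx)(Σy)/n = 1437.9 − 1415.88 = 22.02
Syy = Σy² − (Σy)²/n = 805.71 − 771.282 = 34.428
b = Sxy/Sxx = 22.02/14.8 = 1.487838
SSE = Syy − b·Sxy = 34.428 − 1.487838·22.02 = 1.665811

1.6658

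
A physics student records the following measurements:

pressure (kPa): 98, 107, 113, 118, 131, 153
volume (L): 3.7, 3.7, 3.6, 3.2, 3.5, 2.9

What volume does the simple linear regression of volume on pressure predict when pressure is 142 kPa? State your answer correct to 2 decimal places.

n = 6, Σx = 720, Σy = 20.6, Σxy = 2445.1, Σx² = 88316
Sxx = Σx² − (Σx)²/n = 88316 − 86400 = 1916
Sxy = Σxy − (Σx)(Σy)/n = 2445.1 − 2472 = -26.9
b = Sxy/Sxx = -26.9/1916 = -0.014040
a = ȳ − b·x̄ = 3.433333 − (-0.014040)·120 = 5.118093
ŷ(142) = a + b·142 = 5.118093 + (-0.014040)·142 = 3.124461

3.12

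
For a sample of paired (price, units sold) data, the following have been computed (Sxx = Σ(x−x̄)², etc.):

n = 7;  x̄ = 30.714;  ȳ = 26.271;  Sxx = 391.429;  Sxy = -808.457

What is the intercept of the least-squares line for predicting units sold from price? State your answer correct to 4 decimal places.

89.7077

b = Sxy/Sxx = -808.457/391.429 = -2.065399
a = ȳ − b·x̄ = 26.271 − (-2.065399)·30.714 = 89.707660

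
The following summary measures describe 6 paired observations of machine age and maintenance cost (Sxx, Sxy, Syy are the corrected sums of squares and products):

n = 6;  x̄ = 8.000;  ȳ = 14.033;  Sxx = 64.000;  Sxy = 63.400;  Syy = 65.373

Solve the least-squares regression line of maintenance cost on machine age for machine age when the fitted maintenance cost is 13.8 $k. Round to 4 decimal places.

7.7648

b = Sxy/Sxx = 63.4/64 = 0.990625
a = ȳ − b·x̄ = 14.033 − 0.990625·8 = 6.108
Set a + b·x = 13.8: x = (13.8 − 6.108) / 0.990625 = 7.764795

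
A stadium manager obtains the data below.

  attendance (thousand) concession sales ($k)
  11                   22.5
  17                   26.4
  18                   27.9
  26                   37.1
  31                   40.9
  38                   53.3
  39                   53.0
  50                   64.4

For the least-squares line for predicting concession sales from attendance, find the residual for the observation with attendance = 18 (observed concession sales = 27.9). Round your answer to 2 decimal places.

-0.62

n = 8, Σx = 230, Σy = 325.5, Σxy = 10743.4, Σx² = 7836
Sxx = Σx² − (Σx)²/n = 7836 − 6612.5 = 1223.5
Sxy = Σxy − (Σx)(Σy)/n = 10743.4 − 9358.125 = 1385.275
b = Sxy/Sxx = 1385.275/1223.5 = 1.132223
a = ȳ − b·x̄ = 40.6875 − 1.132223·28.75 = 8.136085
ŷ(18) = 8.136085 + 1.132223·18 = 28.516101
residual = y − ŷ = 27.9 − 28.516101 = -0.616101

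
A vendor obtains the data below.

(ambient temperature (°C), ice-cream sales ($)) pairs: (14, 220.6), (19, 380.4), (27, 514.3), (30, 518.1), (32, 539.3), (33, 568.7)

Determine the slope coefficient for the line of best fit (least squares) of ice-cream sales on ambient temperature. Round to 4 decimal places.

16.7902

n = 6, Σx = 155, Σy = 2741.4, Σxy = 75769.8, Σx² = 4299
Sxx = Σx² − (Σx)²/n = 4299 − 4004.166667 = 294.833333
Sxy = Σxy − (Σx)(Σy)/n = 75769.8 − 70819.5 = 4950.3
b = Sxy/Sxx = 4950.3/294.833333 = 16.790164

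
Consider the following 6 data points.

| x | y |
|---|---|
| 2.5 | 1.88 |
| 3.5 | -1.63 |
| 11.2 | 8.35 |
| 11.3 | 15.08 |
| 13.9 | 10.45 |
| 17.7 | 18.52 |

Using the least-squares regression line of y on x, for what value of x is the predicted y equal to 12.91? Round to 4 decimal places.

n = 6, Σx = 60.1, Σy = 52.65, Σxy = 735.978, Σx² = 778.13
Sxx = Σx² − (Σx)²/n = 778.13 − 602.001667 = 176.128333
Sxy = Σxy − (Σx)(Σy)/n = 735.978 − 527.3775 = 208.6005
b = Sxy/Sxx = 208.6005/176.128333 = 1.184367
a = ȳ − b·x̄ = 8.775 − 1.184367·10.016667 = -3.088405
Set a + b·x = 12.91: x = (12.91 − (-3.088405)) / 1.184367 = 13.507985

13.5080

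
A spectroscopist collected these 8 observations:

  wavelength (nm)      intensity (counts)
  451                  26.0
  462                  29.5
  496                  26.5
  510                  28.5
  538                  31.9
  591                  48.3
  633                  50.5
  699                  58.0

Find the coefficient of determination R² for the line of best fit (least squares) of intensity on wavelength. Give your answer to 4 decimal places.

0.9206

n = 8, Σx = 4380, Σy = 299.2, Σxy = 171250, Σx² = 2450976, Σy² = 12325.5
Sxx = Σx² − (Σx)²/n = 2450976 − 2398050 = 52926
Sxy = Σxy − (Σx)(Σy)/n = 171250 − 163812 = 7438
Syy = Σy² − (Σy)²/n = 12325.5 − 11190.08 = 1135.42
R² = Sxy²/(Sxx·Syy) = (7438)²/(52926·1135.42) = 0.920633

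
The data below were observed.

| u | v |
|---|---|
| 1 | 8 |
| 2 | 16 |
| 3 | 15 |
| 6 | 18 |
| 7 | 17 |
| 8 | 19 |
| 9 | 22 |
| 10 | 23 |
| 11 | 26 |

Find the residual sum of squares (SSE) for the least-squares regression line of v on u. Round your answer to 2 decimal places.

32.88

n = 9, Σx = 57, Σy = 164, Σxy = 1178, Σx² = 465, Σy² = 3208
Sxx = Σx² − (Σx)²/n = 465 − 361 = 104
Sxy = Σxy − (Σx)(Σy)/n = 1178 − 1038.666667 = 139.333333
Syy = Σy² − (Σy)²/n = 3208 − 2988.444444 = 219.555556
b = Sxy/Sxx = 139.333333/104 = 1.339744
SSE = Syy − b·Sxy = 219.555556 − 1.339744·139.333333 = 32.884615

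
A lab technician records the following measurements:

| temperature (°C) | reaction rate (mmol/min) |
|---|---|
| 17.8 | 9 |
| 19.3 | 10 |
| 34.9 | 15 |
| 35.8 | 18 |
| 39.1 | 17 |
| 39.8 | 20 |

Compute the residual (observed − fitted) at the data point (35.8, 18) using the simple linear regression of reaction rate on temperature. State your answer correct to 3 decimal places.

n = 6, Σx = 186.7, Σy = 89, Σxy = 2981.8, Σx² = 6301.83
Sxx = Σx² − (Σx)²/n = 6301.83 − 5809.481667 = 492.348333
Sxy = Σxy − (Σx)(Σy)/n = 2981.8 − 2769.383333 = 212.416667
b = Sxy/Sxx = 212.416667/492.348333 = 0.431436
a = ȳ − b·x̄ = 14.833333 − 0.431436·31.116667 = 1.408491
ŷ(35.8) = 1.408491 + 0.431436·35.8 = 16.853891
residual = y − ŷ = 18 − 16.853891 = 1.146109

1.146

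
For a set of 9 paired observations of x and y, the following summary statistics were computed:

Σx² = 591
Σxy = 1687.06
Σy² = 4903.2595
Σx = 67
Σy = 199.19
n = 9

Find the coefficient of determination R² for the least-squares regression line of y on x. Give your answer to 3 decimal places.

Sxx = Σx² − (Σx)²/n = 591 − 498.777778 = 92.222222
Sxy = Σxy − (Σx)(Σy)/n = 1687.06 − 1482.858889 = 204.201111
Syy = Σy² − (Σy)²/n = 4903.2595 − 4408.517344 = 494.742156
R² = Sxy²/(Sxx·Syy) = (204.201111)²/(92.222222·494.742156) = 0.913906

0.914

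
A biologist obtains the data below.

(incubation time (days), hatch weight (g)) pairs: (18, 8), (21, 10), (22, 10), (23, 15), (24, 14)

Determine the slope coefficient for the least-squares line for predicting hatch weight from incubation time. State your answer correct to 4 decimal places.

1.1226

n = 5, Σx = 108, Σy = 57, Σxy = 1255, Σx² = 2354
Sxx = Σx² − (Σx)²/n = 2354 − 2332.8 = 21.2
Sxy = Σxy − (Σx)(Σy)/n = 1255 − 1231.2 = 23.8
b = Sxy/Sxx = 23.8/21.2 = 1.122642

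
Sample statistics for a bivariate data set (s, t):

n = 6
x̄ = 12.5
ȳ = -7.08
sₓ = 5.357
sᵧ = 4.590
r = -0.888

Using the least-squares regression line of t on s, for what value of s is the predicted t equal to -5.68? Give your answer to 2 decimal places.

10.66

b = r · sᵧ/sₓ = -0.888 · 4.59/5.357 = -0.760859
a = ȳ − b·x̄ = -7.08 − (-0.760859)·12.5 = 2.430734
Set a + b·x = -5.68: x = (-5.68 − 2.430734) / (-0.760859) = 10.659974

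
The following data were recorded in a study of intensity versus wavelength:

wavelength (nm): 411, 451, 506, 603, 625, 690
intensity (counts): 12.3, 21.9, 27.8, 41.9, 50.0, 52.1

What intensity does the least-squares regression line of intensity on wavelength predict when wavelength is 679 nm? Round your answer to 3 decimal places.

n = 6, Σx = 3286, Σy = 206, Σxy = 121463.7, Σx² = 1858692
Sxx = Σx² − (Σx)²/n = 1858692 − 1799632.666667 = 59059.333333
Sxy = Σxy − (Σx)(Σy)/n = 121463.7 − 112819.333333 = 8644.366667
b = Sxy/Sxx = 8644.366667/59059.333333 = 0.146367
a = ȳ − b·x̄ = 34.333333 − 0.146367·547.666667 = -45.827265
ŷ(679) = a + b·679 = -45.827265 + 0.146367·679 = 53.556264

53.556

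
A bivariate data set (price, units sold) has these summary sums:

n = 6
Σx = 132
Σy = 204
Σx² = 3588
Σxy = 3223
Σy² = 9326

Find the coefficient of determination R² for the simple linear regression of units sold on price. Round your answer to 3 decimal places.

Sxx = Σx² − (Σx)²/n = 3588 − 2904 = 684
Sxy = Σxy − (Σx)(Σy)/n = 3223 − 4488 = -1265
Syy = Σy² − (Σy)²/n = 9326 − 6936 = 2390
R² = Sxy²/(Sxx·Syy) = (-1265)²/(684·2390) = 0.978875

0.979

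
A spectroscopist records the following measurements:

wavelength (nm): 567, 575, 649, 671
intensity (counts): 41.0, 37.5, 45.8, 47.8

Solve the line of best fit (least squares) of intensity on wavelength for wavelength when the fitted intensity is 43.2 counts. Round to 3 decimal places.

n = 4, Σx = 2462, Σy = 172.1, Σxy = 106607.5, Σx² = 1523556
Sxx = Σx² − (Σx)²/n = 1523556 − 1515361 = 8195
Sxy = Σxy − (Σx)(Σy)/n = 106607.5 − 105927.55 = 679.95
b = Sxy/Sxx = 679.95/8195 = 0.082971
a = ȳ − b·x̄ = 43.025 − 0.082971·615.5 = -8.043850
Set a + b·x = 43.2: x = (43.2 − (-8.043850)) / 0.082971 = 617.609162

617.609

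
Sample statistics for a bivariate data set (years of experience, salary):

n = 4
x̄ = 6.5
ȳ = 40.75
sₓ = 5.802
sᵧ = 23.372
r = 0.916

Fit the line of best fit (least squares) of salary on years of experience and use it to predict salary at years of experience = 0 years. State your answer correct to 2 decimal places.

b = r · sᵧ/sₓ = 0.916 · 23.372/5.802 = 3.689892
a = ȳ − b·x̄ = 40.75 − 3.689892·6.5 = 16.765704
ŷ(0) = a + b·0 = 16.765704 + 3.689892·0 = 16.765704

16.77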